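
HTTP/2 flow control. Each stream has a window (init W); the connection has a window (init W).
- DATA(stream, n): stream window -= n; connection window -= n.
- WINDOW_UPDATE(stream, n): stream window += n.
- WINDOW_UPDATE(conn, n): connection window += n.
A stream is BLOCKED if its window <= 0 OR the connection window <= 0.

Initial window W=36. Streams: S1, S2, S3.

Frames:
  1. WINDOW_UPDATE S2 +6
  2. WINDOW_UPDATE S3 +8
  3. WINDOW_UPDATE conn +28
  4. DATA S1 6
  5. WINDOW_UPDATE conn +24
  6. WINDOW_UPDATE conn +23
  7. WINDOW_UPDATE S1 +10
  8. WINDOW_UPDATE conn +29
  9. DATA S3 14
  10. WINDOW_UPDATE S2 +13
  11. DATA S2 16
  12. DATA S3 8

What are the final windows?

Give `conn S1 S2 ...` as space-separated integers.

Op 1: conn=36 S1=36 S2=42 S3=36 blocked=[]
Op 2: conn=36 S1=36 S2=42 S3=44 blocked=[]
Op 3: conn=64 S1=36 S2=42 S3=44 blocked=[]
Op 4: conn=58 S1=30 S2=42 S3=44 blocked=[]
Op 5: conn=82 S1=30 S2=42 S3=44 blocked=[]
Op 6: conn=105 S1=30 S2=42 S3=44 blocked=[]
Op 7: conn=105 S1=40 S2=42 S3=44 blocked=[]
Op 8: conn=134 S1=40 S2=42 S3=44 blocked=[]
Op 9: conn=120 S1=40 S2=42 S3=30 blocked=[]
Op 10: conn=120 S1=40 S2=55 S3=30 blocked=[]
Op 11: conn=104 S1=40 S2=39 S3=30 blocked=[]
Op 12: conn=96 S1=40 S2=39 S3=22 blocked=[]

Answer: 96 40 39 22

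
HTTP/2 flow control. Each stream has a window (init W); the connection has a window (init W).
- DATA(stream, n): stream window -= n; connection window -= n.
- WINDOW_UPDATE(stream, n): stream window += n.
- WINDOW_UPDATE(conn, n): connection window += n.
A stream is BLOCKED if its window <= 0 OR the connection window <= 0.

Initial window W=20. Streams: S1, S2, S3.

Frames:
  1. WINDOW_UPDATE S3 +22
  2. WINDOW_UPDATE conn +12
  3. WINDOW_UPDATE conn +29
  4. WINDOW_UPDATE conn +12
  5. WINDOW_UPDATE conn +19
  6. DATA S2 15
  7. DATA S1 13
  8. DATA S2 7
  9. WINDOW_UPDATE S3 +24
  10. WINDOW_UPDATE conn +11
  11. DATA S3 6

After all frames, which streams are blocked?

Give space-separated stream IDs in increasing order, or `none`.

Op 1: conn=20 S1=20 S2=20 S3=42 blocked=[]
Op 2: conn=32 S1=20 S2=20 S3=42 blocked=[]
Op 3: conn=61 S1=20 S2=20 S3=42 blocked=[]
Op 4: conn=73 S1=20 S2=20 S3=42 blocked=[]
Op 5: conn=92 S1=20 S2=20 S3=42 blocked=[]
Op 6: conn=77 S1=20 S2=5 S3=42 blocked=[]
Op 7: conn=64 S1=7 S2=5 S3=42 blocked=[]
Op 8: conn=57 S1=7 S2=-2 S3=42 blocked=[2]
Op 9: conn=57 S1=7 S2=-2 S3=66 blocked=[2]
Op 10: conn=68 S1=7 S2=-2 S3=66 blocked=[2]
Op 11: conn=62 S1=7 S2=-2 S3=60 blocked=[2]

Answer: S2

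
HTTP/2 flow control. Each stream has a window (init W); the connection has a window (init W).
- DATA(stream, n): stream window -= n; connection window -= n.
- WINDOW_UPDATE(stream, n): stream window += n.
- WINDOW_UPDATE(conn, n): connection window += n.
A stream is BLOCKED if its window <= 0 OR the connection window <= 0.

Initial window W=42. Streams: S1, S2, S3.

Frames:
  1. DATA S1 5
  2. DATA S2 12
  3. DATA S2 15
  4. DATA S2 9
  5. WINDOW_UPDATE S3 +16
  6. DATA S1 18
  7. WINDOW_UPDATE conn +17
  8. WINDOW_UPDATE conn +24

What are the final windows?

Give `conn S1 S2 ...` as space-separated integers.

Answer: 24 19 6 58

Derivation:
Op 1: conn=37 S1=37 S2=42 S3=42 blocked=[]
Op 2: conn=25 S1=37 S2=30 S3=42 blocked=[]
Op 3: conn=10 S1=37 S2=15 S3=42 blocked=[]
Op 4: conn=1 S1=37 S2=6 S3=42 blocked=[]
Op 5: conn=1 S1=37 S2=6 S3=58 blocked=[]
Op 6: conn=-17 S1=19 S2=6 S3=58 blocked=[1, 2, 3]
Op 7: conn=0 S1=19 S2=6 S3=58 blocked=[1, 2, 3]
Op 8: conn=24 S1=19 S2=6 S3=58 blocked=[]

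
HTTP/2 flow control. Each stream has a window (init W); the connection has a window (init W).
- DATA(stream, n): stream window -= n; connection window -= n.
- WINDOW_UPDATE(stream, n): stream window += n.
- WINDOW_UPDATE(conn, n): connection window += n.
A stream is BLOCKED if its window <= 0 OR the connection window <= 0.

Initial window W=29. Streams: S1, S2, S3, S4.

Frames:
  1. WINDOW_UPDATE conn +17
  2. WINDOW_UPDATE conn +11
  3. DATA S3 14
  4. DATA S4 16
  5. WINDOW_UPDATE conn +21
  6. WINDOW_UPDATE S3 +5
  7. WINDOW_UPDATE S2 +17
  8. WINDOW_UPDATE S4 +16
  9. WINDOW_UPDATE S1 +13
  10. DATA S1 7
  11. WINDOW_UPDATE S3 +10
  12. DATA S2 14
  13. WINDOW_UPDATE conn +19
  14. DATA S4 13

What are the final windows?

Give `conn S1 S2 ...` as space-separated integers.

Op 1: conn=46 S1=29 S2=29 S3=29 S4=29 blocked=[]
Op 2: conn=57 S1=29 S2=29 S3=29 S4=29 blocked=[]
Op 3: conn=43 S1=29 S2=29 S3=15 S4=29 blocked=[]
Op 4: conn=27 S1=29 S2=29 S3=15 S4=13 blocked=[]
Op 5: conn=48 S1=29 S2=29 S3=15 S4=13 blocked=[]
Op 6: conn=48 S1=29 S2=29 S3=20 S4=13 blocked=[]
Op 7: conn=48 S1=29 S2=46 S3=20 S4=13 blocked=[]
Op 8: conn=48 S1=29 S2=46 S3=20 S4=29 blocked=[]
Op 9: conn=48 S1=42 S2=46 S3=20 S4=29 blocked=[]
Op 10: conn=41 S1=35 S2=46 S3=20 S4=29 blocked=[]
Op 11: conn=41 S1=35 S2=46 S3=30 S4=29 blocked=[]
Op 12: conn=27 S1=35 S2=32 S3=30 S4=29 blocked=[]
Op 13: conn=46 S1=35 S2=32 S3=30 S4=29 blocked=[]
Op 14: conn=33 S1=35 S2=32 S3=30 S4=16 blocked=[]

Answer: 33 35 32 30 16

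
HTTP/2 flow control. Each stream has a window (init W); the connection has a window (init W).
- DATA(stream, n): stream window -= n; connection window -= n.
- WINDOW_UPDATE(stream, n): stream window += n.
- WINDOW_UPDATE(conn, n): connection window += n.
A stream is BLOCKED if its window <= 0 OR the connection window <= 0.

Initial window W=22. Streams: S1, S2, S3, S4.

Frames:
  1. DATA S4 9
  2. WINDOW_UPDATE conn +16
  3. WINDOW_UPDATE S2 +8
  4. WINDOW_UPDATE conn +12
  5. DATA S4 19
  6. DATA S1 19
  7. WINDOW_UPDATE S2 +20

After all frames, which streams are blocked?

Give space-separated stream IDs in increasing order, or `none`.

Op 1: conn=13 S1=22 S2=22 S3=22 S4=13 blocked=[]
Op 2: conn=29 S1=22 S2=22 S3=22 S4=13 blocked=[]
Op 3: conn=29 S1=22 S2=30 S3=22 S4=13 blocked=[]
Op 4: conn=41 S1=22 S2=30 S3=22 S4=13 blocked=[]
Op 5: conn=22 S1=22 S2=30 S3=22 S4=-6 blocked=[4]
Op 6: conn=3 S1=3 S2=30 S3=22 S4=-6 blocked=[4]
Op 7: conn=3 S1=3 S2=50 S3=22 S4=-6 blocked=[4]

Answer: S4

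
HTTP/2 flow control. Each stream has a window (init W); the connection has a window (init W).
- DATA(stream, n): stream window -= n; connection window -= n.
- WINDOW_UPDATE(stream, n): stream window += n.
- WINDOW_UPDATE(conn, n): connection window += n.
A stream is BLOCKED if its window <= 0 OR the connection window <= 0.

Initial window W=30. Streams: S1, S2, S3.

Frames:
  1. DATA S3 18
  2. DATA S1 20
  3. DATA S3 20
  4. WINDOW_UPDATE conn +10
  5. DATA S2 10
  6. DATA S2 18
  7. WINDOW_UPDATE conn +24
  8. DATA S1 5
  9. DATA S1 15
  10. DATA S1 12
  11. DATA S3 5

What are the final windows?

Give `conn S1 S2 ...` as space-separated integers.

Answer: -59 -22 2 -13

Derivation:
Op 1: conn=12 S1=30 S2=30 S3=12 blocked=[]
Op 2: conn=-8 S1=10 S2=30 S3=12 blocked=[1, 2, 3]
Op 3: conn=-28 S1=10 S2=30 S3=-8 blocked=[1, 2, 3]
Op 4: conn=-18 S1=10 S2=30 S3=-8 blocked=[1, 2, 3]
Op 5: conn=-28 S1=10 S2=20 S3=-8 blocked=[1, 2, 3]
Op 6: conn=-46 S1=10 S2=2 S3=-8 blocked=[1, 2, 3]
Op 7: conn=-22 S1=10 S2=2 S3=-8 blocked=[1, 2, 3]
Op 8: conn=-27 S1=5 S2=2 S3=-8 blocked=[1, 2, 3]
Op 9: conn=-42 S1=-10 S2=2 S3=-8 blocked=[1, 2, 3]
Op 10: conn=-54 S1=-22 S2=2 S3=-8 blocked=[1, 2, 3]
Op 11: conn=-59 S1=-22 S2=2 S3=-13 blocked=[1, 2, 3]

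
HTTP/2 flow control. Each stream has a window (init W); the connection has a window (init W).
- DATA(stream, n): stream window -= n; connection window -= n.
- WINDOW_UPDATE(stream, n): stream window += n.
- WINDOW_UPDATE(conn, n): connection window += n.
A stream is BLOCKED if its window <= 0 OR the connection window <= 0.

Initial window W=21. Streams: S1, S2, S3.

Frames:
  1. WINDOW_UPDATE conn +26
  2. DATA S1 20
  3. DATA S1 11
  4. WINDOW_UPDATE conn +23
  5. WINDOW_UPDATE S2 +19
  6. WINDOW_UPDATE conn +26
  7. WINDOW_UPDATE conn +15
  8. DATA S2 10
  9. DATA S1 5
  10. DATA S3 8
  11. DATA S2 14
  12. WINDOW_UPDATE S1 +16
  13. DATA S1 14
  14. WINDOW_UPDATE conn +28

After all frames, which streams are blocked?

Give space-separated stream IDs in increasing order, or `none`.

Answer: S1

Derivation:
Op 1: conn=47 S1=21 S2=21 S3=21 blocked=[]
Op 2: conn=27 S1=1 S2=21 S3=21 blocked=[]
Op 3: conn=16 S1=-10 S2=21 S3=21 blocked=[1]
Op 4: conn=39 S1=-10 S2=21 S3=21 blocked=[1]
Op 5: conn=39 S1=-10 S2=40 S3=21 blocked=[1]
Op 6: conn=65 S1=-10 S2=40 S3=21 blocked=[1]
Op 7: conn=80 S1=-10 S2=40 S3=21 blocked=[1]
Op 8: conn=70 S1=-10 S2=30 S3=21 blocked=[1]
Op 9: conn=65 S1=-15 S2=30 S3=21 blocked=[1]
Op 10: conn=57 S1=-15 S2=30 S3=13 blocked=[1]
Op 11: conn=43 S1=-15 S2=16 S3=13 blocked=[1]
Op 12: conn=43 S1=1 S2=16 S3=13 blocked=[]
Op 13: conn=29 S1=-13 S2=16 S3=13 blocked=[1]
Op 14: conn=57 S1=-13 S2=16 S3=13 blocked=[1]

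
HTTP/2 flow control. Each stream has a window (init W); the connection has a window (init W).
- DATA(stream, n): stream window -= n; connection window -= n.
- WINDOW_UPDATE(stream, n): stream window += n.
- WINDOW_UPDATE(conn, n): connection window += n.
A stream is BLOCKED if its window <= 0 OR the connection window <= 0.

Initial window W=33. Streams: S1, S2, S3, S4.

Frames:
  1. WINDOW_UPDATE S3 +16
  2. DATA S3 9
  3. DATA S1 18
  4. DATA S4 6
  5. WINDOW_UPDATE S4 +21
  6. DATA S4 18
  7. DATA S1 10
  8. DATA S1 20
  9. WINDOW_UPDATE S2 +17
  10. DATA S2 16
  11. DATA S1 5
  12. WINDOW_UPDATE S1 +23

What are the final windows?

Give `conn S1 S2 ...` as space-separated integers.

Op 1: conn=33 S1=33 S2=33 S3=49 S4=33 blocked=[]
Op 2: conn=24 S1=33 S2=33 S3=40 S4=33 blocked=[]
Op 3: conn=6 S1=15 S2=33 S3=40 S4=33 blocked=[]
Op 4: conn=0 S1=15 S2=33 S3=40 S4=27 blocked=[1, 2, 3, 4]
Op 5: conn=0 S1=15 S2=33 S3=40 S4=48 blocked=[1, 2, 3, 4]
Op 6: conn=-18 S1=15 S2=33 S3=40 S4=30 blocked=[1, 2, 3, 4]
Op 7: conn=-28 S1=5 S2=33 S3=40 S4=30 blocked=[1, 2, 3, 4]
Op 8: conn=-48 S1=-15 S2=33 S3=40 S4=30 blocked=[1, 2, 3, 4]
Op 9: conn=-48 S1=-15 S2=50 S3=40 S4=30 blocked=[1, 2, 3, 4]
Op 10: conn=-64 S1=-15 S2=34 S3=40 S4=30 blocked=[1, 2, 3, 4]
Op 11: conn=-69 S1=-20 S2=34 S3=40 S4=30 blocked=[1, 2, 3, 4]
Op 12: conn=-69 S1=3 S2=34 S3=40 S4=30 blocked=[1, 2, 3, 4]

Answer: -69 3 34 40 30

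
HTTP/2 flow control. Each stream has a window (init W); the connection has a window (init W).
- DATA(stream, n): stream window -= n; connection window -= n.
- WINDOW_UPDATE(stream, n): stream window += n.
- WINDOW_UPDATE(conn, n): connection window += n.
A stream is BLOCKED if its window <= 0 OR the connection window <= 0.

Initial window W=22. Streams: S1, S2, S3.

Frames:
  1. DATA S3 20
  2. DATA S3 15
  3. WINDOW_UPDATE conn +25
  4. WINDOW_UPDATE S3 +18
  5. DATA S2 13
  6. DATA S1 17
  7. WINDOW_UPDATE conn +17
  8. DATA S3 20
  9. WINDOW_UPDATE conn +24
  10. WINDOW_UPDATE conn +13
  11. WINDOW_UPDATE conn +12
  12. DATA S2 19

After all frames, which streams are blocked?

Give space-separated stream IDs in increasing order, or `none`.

Op 1: conn=2 S1=22 S2=22 S3=2 blocked=[]
Op 2: conn=-13 S1=22 S2=22 S3=-13 blocked=[1, 2, 3]
Op 3: conn=12 S1=22 S2=22 S3=-13 blocked=[3]
Op 4: conn=12 S1=22 S2=22 S3=5 blocked=[]
Op 5: conn=-1 S1=22 S2=9 S3=5 blocked=[1, 2, 3]
Op 6: conn=-18 S1=5 S2=9 S3=5 blocked=[1, 2, 3]
Op 7: conn=-1 S1=5 S2=9 S3=5 blocked=[1, 2, 3]
Op 8: conn=-21 S1=5 S2=9 S3=-15 blocked=[1, 2, 3]
Op 9: conn=3 S1=5 S2=9 S3=-15 blocked=[3]
Op 10: conn=16 S1=5 S2=9 S3=-15 blocked=[3]
Op 11: conn=28 S1=5 S2=9 S3=-15 blocked=[3]
Op 12: conn=9 S1=5 S2=-10 S3=-15 blocked=[2, 3]

Answer: S2 S3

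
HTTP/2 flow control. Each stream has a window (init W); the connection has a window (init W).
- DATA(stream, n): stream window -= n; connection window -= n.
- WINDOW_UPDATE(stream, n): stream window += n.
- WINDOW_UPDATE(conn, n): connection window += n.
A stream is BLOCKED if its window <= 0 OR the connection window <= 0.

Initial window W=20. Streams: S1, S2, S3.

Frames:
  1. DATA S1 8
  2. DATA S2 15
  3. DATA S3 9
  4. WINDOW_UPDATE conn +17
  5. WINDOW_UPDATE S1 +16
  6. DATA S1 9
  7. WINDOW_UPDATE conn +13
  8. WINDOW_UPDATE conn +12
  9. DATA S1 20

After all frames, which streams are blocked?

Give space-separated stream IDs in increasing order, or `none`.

Op 1: conn=12 S1=12 S2=20 S3=20 blocked=[]
Op 2: conn=-3 S1=12 S2=5 S3=20 blocked=[1, 2, 3]
Op 3: conn=-12 S1=12 S2=5 S3=11 blocked=[1, 2, 3]
Op 4: conn=5 S1=12 S2=5 S3=11 blocked=[]
Op 5: conn=5 S1=28 S2=5 S3=11 blocked=[]
Op 6: conn=-4 S1=19 S2=5 S3=11 blocked=[1, 2, 3]
Op 7: conn=9 S1=19 S2=5 S3=11 blocked=[]
Op 8: conn=21 S1=19 S2=5 S3=11 blocked=[]
Op 9: conn=1 S1=-1 S2=5 S3=11 blocked=[1]

Answer: S1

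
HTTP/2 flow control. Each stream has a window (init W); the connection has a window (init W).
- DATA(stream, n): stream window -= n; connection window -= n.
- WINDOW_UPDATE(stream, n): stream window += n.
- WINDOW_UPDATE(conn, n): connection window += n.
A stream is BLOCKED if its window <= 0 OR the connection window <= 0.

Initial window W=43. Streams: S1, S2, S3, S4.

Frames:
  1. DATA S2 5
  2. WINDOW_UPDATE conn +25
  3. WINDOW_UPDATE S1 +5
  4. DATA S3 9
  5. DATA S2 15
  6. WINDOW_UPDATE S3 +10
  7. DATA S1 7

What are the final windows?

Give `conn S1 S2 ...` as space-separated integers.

Op 1: conn=38 S1=43 S2=38 S3=43 S4=43 blocked=[]
Op 2: conn=63 S1=43 S2=38 S3=43 S4=43 blocked=[]
Op 3: conn=63 S1=48 S2=38 S3=43 S4=43 blocked=[]
Op 4: conn=54 S1=48 S2=38 S3=34 S4=43 blocked=[]
Op 5: conn=39 S1=48 S2=23 S3=34 S4=43 blocked=[]
Op 6: conn=39 S1=48 S2=23 S3=44 S4=43 blocked=[]
Op 7: conn=32 S1=41 S2=23 S3=44 S4=43 blocked=[]

Answer: 32 41 23 44 43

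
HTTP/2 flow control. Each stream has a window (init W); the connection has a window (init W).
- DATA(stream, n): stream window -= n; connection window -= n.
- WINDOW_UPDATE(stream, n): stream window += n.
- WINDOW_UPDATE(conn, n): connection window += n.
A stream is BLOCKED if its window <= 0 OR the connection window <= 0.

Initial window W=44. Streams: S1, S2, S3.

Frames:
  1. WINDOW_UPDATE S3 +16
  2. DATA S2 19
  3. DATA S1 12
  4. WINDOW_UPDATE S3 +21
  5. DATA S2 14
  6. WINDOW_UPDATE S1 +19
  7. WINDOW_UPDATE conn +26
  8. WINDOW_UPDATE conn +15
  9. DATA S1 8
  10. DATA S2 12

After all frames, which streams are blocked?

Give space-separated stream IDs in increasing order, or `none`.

Answer: S2

Derivation:
Op 1: conn=44 S1=44 S2=44 S3=60 blocked=[]
Op 2: conn=25 S1=44 S2=25 S3=60 blocked=[]
Op 3: conn=13 S1=32 S2=25 S3=60 blocked=[]
Op 4: conn=13 S1=32 S2=25 S3=81 blocked=[]
Op 5: conn=-1 S1=32 S2=11 S3=81 blocked=[1, 2, 3]
Op 6: conn=-1 S1=51 S2=11 S3=81 blocked=[1, 2, 3]
Op 7: conn=25 S1=51 S2=11 S3=81 blocked=[]
Op 8: conn=40 S1=51 S2=11 S3=81 blocked=[]
Op 9: conn=32 S1=43 S2=11 S3=81 blocked=[]
Op 10: conn=20 S1=43 S2=-1 S3=81 blocked=[2]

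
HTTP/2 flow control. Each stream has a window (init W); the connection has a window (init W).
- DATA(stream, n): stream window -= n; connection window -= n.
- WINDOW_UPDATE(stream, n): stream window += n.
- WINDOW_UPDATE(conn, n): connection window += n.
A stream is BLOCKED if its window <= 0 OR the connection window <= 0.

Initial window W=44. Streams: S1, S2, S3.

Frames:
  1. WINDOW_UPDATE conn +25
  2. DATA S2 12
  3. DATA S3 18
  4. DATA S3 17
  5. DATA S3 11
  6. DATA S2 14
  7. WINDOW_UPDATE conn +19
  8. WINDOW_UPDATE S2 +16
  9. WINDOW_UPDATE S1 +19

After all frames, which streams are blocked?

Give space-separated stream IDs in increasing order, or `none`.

Op 1: conn=69 S1=44 S2=44 S3=44 blocked=[]
Op 2: conn=57 S1=44 S2=32 S3=44 blocked=[]
Op 3: conn=39 S1=44 S2=32 S3=26 blocked=[]
Op 4: conn=22 S1=44 S2=32 S3=9 blocked=[]
Op 5: conn=11 S1=44 S2=32 S3=-2 blocked=[3]
Op 6: conn=-3 S1=44 S2=18 S3=-2 blocked=[1, 2, 3]
Op 7: conn=16 S1=44 S2=18 S3=-2 blocked=[3]
Op 8: conn=16 S1=44 S2=34 S3=-2 blocked=[3]
Op 9: conn=16 S1=63 S2=34 S3=-2 blocked=[3]

Answer: S3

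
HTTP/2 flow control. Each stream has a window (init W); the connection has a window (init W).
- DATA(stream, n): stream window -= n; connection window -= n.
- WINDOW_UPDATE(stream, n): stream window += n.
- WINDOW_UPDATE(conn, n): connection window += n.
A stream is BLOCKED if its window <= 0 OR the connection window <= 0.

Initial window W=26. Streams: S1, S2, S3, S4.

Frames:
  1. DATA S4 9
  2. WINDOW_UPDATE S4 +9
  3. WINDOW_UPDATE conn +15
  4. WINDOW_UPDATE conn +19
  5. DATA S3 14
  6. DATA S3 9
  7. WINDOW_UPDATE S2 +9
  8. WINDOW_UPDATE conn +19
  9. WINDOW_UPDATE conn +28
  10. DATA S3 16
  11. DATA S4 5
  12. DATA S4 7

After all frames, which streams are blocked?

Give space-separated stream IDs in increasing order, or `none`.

Answer: S3

Derivation:
Op 1: conn=17 S1=26 S2=26 S3=26 S4=17 blocked=[]
Op 2: conn=17 S1=26 S2=26 S3=26 S4=26 blocked=[]
Op 3: conn=32 S1=26 S2=26 S3=26 S4=26 blocked=[]
Op 4: conn=51 S1=26 S2=26 S3=26 S4=26 blocked=[]
Op 5: conn=37 S1=26 S2=26 S3=12 S4=26 blocked=[]
Op 6: conn=28 S1=26 S2=26 S3=3 S4=26 blocked=[]
Op 7: conn=28 S1=26 S2=35 S3=3 S4=26 blocked=[]
Op 8: conn=47 S1=26 S2=35 S3=3 S4=26 blocked=[]
Op 9: conn=75 S1=26 S2=35 S3=3 S4=26 blocked=[]
Op 10: conn=59 S1=26 S2=35 S3=-13 S4=26 blocked=[3]
Op 11: conn=54 S1=26 S2=35 S3=-13 S4=21 blocked=[3]
Op 12: conn=47 S1=26 S2=35 S3=-13 S4=14 blocked=[3]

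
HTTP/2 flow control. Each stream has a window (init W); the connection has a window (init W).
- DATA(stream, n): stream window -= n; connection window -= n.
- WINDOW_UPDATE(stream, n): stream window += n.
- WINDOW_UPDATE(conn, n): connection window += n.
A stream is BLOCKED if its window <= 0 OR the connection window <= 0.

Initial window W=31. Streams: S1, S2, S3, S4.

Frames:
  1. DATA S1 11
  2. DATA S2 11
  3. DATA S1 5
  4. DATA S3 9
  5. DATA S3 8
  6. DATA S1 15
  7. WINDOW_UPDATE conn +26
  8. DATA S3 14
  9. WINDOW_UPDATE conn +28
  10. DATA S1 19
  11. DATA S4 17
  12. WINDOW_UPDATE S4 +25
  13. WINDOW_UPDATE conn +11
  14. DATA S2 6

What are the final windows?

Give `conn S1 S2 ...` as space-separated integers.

Answer: -19 -19 14 0 39

Derivation:
Op 1: conn=20 S1=20 S2=31 S3=31 S4=31 blocked=[]
Op 2: conn=9 S1=20 S2=20 S3=31 S4=31 blocked=[]
Op 3: conn=4 S1=15 S2=20 S3=31 S4=31 blocked=[]
Op 4: conn=-5 S1=15 S2=20 S3=22 S4=31 blocked=[1, 2, 3, 4]
Op 5: conn=-13 S1=15 S2=20 S3=14 S4=31 blocked=[1, 2, 3, 4]
Op 6: conn=-28 S1=0 S2=20 S3=14 S4=31 blocked=[1, 2, 3, 4]
Op 7: conn=-2 S1=0 S2=20 S3=14 S4=31 blocked=[1, 2, 3, 4]
Op 8: conn=-16 S1=0 S2=20 S3=0 S4=31 blocked=[1, 2, 3, 4]
Op 9: conn=12 S1=0 S2=20 S3=0 S4=31 blocked=[1, 3]
Op 10: conn=-7 S1=-19 S2=20 S3=0 S4=31 blocked=[1, 2, 3, 4]
Op 11: conn=-24 S1=-19 S2=20 S3=0 S4=14 blocked=[1, 2, 3, 4]
Op 12: conn=-24 S1=-19 S2=20 S3=0 S4=39 blocked=[1, 2, 3, 4]
Op 13: conn=-13 S1=-19 S2=20 S3=0 S4=39 blocked=[1, 2, 3, 4]
Op 14: conn=-19 S1=-19 S2=14 S3=0 S4=39 blocked=[1, 2, 3, 4]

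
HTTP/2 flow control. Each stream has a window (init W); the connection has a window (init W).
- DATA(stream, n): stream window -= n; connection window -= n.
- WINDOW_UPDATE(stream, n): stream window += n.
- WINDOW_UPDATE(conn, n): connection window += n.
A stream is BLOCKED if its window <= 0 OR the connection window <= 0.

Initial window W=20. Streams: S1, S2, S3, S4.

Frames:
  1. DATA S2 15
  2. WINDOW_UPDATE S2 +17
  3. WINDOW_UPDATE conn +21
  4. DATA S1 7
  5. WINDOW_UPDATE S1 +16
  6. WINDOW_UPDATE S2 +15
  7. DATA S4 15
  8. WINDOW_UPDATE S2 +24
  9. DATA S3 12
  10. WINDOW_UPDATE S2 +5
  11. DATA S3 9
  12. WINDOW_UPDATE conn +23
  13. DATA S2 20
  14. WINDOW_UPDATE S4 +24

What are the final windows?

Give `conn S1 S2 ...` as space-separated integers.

Op 1: conn=5 S1=20 S2=5 S3=20 S4=20 blocked=[]
Op 2: conn=5 S1=20 S2=22 S3=20 S4=20 blocked=[]
Op 3: conn=26 S1=20 S2=22 S3=20 S4=20 blocked=[]
Op 4: conn=19 S1=13 S2=22 S3=20 S4=20 blocked=[]
Op 5: conn=19 S1=29 S2=22 S3=20 S4=20 blocked=[]
Op 6: conn=19 S1=29 S2=37 S3=20 S4=20 blocked=[]
Op 7: conn=4 S1=29 S2=37 S3=20 S4=5 blocked=[]
Op 8: conn=4 S1=29 S2=61 S3=20 S4=5 blocked=[]
Op 9: conn=-8 S1=29 S2=61 S3=8 S4=5 blocked=[1, 2, 3, 4]
Op 10: conn=-8 S1=29 S2=66 S3=8 S4=5 blocked=[1, 2, 3, 4]
Op 11: conn=-17 S1=29 S2=66 S3=-1 S4=5 blocked=[1, 2, 3, 4]
Op 12: conn=6 S1=29 S2=66 S3=-1 S4=5 blocked=[3]
Op 13: conn=-14 S1=29 S2=46 S3=-1 S4=5 blocked=[1, 2, 3, 4]
Op 14: conn=-14 S1=29 S2=46 S3=-1 S4=29 blocked=[1, 2, 3, 4]

Answer: -14 29 46 -1 29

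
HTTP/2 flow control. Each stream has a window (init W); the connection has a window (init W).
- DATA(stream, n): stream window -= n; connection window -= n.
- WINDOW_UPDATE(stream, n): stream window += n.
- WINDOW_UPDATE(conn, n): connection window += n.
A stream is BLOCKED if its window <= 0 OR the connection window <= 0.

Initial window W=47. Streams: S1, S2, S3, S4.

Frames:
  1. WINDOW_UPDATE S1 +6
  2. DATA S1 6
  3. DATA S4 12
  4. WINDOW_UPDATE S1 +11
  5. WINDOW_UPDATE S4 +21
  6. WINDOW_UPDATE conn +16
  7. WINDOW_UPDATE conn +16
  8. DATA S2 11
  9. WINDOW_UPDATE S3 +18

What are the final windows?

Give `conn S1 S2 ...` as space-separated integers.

Answer: 50 58 36 65 56

Derivation:
Op 1: conn=47 S1=53 S2=47 S3=47 S4=47 blocked=[]
Op 2: conn=41 S1=47 S2=47 S3=47 S4=47 blocked=[]
Op 3: conn=29 S1=47 S2=47 S3=47 S4=35 blocked=[]
Op 4: conn=29 S1=58 S2=47 S3=47 S4=35 blocked=[]
Op 5: conn=29 S1=58 S2=47 S3=47 S4=56 blocked=[]
Op 6: conn=45 S1=58 S2=47 S3=47 S4=56 blocked=[]
Op 7: conn=61 S1=58 S2=47 S3=47 S4=56 blocked=[]
Op 8: conn=50 S1=58 S2=36 S3=47 S4=56 blocked=[]
Op 9: conn=50 S1=58 S2=36 S3=65 S4=56 blocked=[]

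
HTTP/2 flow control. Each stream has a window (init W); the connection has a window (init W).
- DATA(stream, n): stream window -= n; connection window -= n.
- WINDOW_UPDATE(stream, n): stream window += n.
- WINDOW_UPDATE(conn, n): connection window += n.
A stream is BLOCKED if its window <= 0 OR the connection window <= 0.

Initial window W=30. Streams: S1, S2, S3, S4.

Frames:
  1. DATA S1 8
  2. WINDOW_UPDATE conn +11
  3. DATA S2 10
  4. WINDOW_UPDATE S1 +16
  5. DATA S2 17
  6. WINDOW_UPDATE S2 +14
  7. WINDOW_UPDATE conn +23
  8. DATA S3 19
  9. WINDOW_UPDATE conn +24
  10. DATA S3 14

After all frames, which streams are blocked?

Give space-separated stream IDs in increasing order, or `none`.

Answer: S3

Derivation:
Op 1: conn=22 S1=22 S2=30 S3=30 S4=30 blocked=[]
Op 2: conn=33 S1=22 S2=30 S3=30 S4=30 blocked=[]
Op 3: conn=23 S1=22 S2=20 S3=30 S4=30 blocked=[]
Op 4: conn=23 S1=38 S2=20 S3=30 S4=30 blocked=[]
Op 5: conn=6 S1=38 S2=3 S3=30 S4=30 blocked=[]
Op 6: conn=6 S1=38 S2=17 S3=30 S4=30 blocked=[]
Op 7: conn=29 S1=38 S2=17 S3=30 S4=30 blocked=[]
Op 8: conn=10 S1=38 S2=17 S3=11 S4=30 blocked=[]
Op 9: conn=34 S1=38 S2=17 S3=11 S4=30 blocked=[]
Op 10: conn=20 S1=38 S2=17 S3=-3 S4=30 blocked=[3]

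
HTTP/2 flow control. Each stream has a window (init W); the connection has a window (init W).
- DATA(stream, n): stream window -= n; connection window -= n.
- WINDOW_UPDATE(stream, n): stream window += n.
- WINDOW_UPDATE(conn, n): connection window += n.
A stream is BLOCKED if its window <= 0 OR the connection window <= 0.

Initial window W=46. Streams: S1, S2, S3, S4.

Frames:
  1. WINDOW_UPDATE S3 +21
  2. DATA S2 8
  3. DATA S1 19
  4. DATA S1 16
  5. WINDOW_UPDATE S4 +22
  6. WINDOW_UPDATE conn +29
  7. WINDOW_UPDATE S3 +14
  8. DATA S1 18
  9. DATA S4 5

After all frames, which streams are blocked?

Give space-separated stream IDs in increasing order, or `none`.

Op 1: conn=46 S1=46 S2=46 S3=67 S4=46 blocked=[]
Op 2: conn=38 S1=46 S2=38 S3=67 S4=46 blocked=[]
Op 3: conn=19 S1=27 S2=38 S3=67 S4=46 blocked=[]
Op 4: conn=3 S1=11 S2=38 S3=67 S4=46 blocked=[]
Op 5: conn=3 S1=11 S2=38 S3=67 S4=68 blocked=[]
Op 6: conn=32 S1=11 S2=38 S3=67 S4=68 blocked=[]
Op 7: conn=32 S1=11 S2=38 S3=81 S4=68 blocked=[]
Op 8: conn=14 S1=-7 S2=38 S3=81 S4=68 blocked=[1]
Op 9: conn=9 S1=-7 S2=38 S3=81 S4=63 blocked=[1]

Answer: S1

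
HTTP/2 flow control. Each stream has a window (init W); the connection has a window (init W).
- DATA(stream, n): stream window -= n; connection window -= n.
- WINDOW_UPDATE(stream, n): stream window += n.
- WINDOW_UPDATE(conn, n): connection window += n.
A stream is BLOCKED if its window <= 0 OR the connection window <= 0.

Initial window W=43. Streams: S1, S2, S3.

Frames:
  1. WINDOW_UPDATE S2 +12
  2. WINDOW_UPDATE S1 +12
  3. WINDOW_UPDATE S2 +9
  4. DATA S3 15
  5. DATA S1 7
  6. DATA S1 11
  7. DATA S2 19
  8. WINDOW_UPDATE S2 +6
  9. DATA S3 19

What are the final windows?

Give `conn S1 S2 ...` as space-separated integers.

Answer: -28 37 51 9

Derivation:
Op 1: conn=43 S1=43 S2=55 S3=43 blocked=[]
Op 2: conn=43 S1=55 S2=55 S3=43 blocked=[]
Op 3: conn=43 S1=55 S2=64 S3=43 blocked=[]
Op 4: conn=28 S1=55 S2=64 S3=28 blocked=[]
Op 5: conn=21 S1=48 S2=64 S3=28 blocked=[]
Op 6: conn=10 S1=37 S2=64 S3=28 blocked=[]
Op 7: conn=-9 S1=37 S2=45 S3=28 blocked=[1, 2, 3]
Op 8: conn=-9 S1=37 S2=51 S3=28 blocked=[1, 2, 3]
Op 9: conn=-28 S1=37 S2=51 S3=9 blocked=[1, 2, 3]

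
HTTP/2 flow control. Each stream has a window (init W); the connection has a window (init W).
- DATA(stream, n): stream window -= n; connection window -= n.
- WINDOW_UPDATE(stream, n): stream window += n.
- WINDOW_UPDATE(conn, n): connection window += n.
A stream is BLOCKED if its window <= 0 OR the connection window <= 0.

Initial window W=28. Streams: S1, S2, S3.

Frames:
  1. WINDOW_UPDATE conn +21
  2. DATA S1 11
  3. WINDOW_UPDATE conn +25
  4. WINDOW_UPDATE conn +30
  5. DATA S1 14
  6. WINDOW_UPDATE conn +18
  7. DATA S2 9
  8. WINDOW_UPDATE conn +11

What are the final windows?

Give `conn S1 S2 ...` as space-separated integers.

Op 1: conn=49 S1=28 S2=28 S3=28 blocked=[]
Op 2: conn=38 S1=17 S2=28 S3=28 blocked=[]
Op 3: conn=63 S1=17 S2=28 S3=28 blocked=[]
Op 4: conn=93 S1=17 S2=28 S3=28 blocked=[]
Op 5: conn=79 S1=3 S2=28 S3=28 blocked=[]
Op 6: conn=97 S1=3 S2=28 S3=28 blocked=[]
Op 7: conn=88 S1=3 S2=19 S3=28 blocked=[]
Op 8: conn=99 S1=3 S2=19 S3=28 blocked=[]

Answer: 99 3 19 28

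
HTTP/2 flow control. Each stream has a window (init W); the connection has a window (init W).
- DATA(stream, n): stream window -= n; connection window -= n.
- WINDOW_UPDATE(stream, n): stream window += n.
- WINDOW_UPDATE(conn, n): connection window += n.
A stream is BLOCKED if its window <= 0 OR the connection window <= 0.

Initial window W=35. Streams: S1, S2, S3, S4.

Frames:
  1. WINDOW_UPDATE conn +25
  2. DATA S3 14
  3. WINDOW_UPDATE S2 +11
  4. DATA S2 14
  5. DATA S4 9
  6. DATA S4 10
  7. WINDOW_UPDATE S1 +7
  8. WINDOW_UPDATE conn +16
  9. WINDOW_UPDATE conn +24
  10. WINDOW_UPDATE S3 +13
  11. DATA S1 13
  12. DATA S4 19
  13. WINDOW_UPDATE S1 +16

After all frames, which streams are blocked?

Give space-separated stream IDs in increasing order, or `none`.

Op 1: conn=60 S1=35 S2=35 S3=35 S4=35 blocked=[]
Op 2: conn=46 S1=35 S2=35 S3=21 S4=35 blocked=[]
Op 3: conn=46 S1=35 S2=46 S3=21 S4=35 blocked=[]
Op 4: conn=32 S1=35 S2=32 S3=21 S4=35 blocked=[]
Op 5: conn=23 S1=35 S2=32 S3=21 S4=26 blocked=[]
Op 6: conn=13 S1=35 S2=32 S3=21 S4=16 blocked=[]
Op 7: conn=13 S1=42 S2=32 S3=21 S4=16 blocked=[]
Op 8: conn=29 S1=42 S2=32 S3=21 S4=16 blocked=[]
Op 9: conn=53 S1=42 S2=32 S3=21 S4=16 blocked=[]
Op 10: conn=53 S1=42 S2=32 S3=34 S4=16 blocked=[]
Op 11: conn=40 S1=29 S2=32 S3=34 S4=16 blocked=[]
Op 12: conn=21 S1=29 S2=32 S3=34 S4=-3 blocked=[4]
Op 13: conn=21 S1=45 S2=32 S3=34 S4=-3 blocked=[4]

Answer: S4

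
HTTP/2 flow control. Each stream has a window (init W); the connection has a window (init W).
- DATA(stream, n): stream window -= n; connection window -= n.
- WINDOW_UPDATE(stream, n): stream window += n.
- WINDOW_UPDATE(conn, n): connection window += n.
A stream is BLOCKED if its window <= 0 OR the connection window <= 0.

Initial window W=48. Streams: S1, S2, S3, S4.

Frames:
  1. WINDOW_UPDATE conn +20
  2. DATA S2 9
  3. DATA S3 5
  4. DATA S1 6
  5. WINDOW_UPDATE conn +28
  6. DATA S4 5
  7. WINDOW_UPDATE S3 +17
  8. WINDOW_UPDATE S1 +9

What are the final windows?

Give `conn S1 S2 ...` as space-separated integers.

Op 1: conn=68 S1=48 S2=48 S3=48 S4=48 blocked=[]
Op 2: conn=59 S1=48 S2=39 S3=48 S4=48 blocked=[]
Op 3: conn=54 S1=48 S2=39 S3=43 S4=48 blocked=[]
Op 4: conn=48 S1=42 S2=39 S3=43 S4=48 blocked=[]
Op 5: conn=76 S1=42 S2=39 S3=43 S4=48 blocked=[]
Op 6: conn=71 S1=42 S2=39 S3=43 S4=43 blocked=[]
Op 7: conn=71 S1=42 S2=39 S3=60 S4=43 blocked=[]
Op 8: conn=71 S1=51 S2=39 S3=60 S4=43 blocked=[]

Answer: 71 51 39 60 43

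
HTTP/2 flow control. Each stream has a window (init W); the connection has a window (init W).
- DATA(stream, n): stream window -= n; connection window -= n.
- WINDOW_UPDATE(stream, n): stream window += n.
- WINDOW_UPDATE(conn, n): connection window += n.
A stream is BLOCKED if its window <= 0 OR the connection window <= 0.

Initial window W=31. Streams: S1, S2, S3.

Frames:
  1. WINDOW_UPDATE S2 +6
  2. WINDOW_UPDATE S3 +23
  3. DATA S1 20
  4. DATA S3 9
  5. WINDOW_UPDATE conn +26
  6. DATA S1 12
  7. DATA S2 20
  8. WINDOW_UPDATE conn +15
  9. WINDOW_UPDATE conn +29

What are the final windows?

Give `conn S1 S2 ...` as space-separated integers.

Answer: 40 -1 17 45

Derivation:
Op 1: conn=31 S1=31 S2=37 S3=31 blocked=[]
Op 2: conn=31 S1=31 S2=37 S3=54 blocked=[]
Op 3: conn=11 S1=11 S2=37 S3=54 blocked=[]
Op 4: conn=2 S1=11 S2=37 S3=45 blocked=[]
Op 5: conn=28 S1=11 S2=37 S3=45 blocked=[]
Op 6: conn=16 S1=-1 S2=37 S3=45 blocked=[1]
Op 7: conn=-4 S1=-1 S2=17 S3=45 blocked=[1, 2, 3]
Op 8: conn=11 S1=-1 S2=17 S3=45 blocked=[1]
Op 9: conn=40 S1=-1 S2=17 S3=45 blocked=[1]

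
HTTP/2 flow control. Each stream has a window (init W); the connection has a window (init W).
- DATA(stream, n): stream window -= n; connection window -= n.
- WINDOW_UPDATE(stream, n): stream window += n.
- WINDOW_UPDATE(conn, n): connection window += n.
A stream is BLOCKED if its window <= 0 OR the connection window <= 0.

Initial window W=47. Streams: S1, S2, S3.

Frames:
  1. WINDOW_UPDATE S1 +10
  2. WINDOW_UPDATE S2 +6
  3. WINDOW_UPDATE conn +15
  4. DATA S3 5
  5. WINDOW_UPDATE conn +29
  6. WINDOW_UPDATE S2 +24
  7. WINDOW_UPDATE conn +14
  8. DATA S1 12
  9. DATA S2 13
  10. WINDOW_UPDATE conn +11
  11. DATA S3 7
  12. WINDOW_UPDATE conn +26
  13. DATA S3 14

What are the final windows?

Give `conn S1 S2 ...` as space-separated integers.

Op 1: conn=47 S1=57 S2=47 S3=47 blocked=[]
Op 2: conn=47 S1=57 S2=53 S3=47 blocked=[]
Op 3: conn=62 S1=57 S2=53 S3=47 blocked=[]
Op 4: conn=57 S1=57 S2=53 S3=42 blocked=[]
Op 5: conn=86 S1=57 S2=53 S3=42 blocked=[]
Op 6: conn=86 S1=57 S2=77 S3=42 blocked=[]
Op 7: conn=100 S1=57 S2=77 S3=42 blocked=[]
Op 8: conn=88 S1=45 S2=77 S3=42 blocked=[]
Op 9: conn=75 S1=45 S2=64 S3=42 blocked=[]
Op 10: conn=86 S1=45 S2=64 S3=42 blocked=[]
Op 11: conn=79 S1=45 S2=64 S3=35 blocked=[]
Op 12: conn=105 S1=45 S2=64 S3=35 blocked=[]
Op 13: conn=91 S1=45 S2=64 S3=21 blocked=[]

Answer: 91 45 64 21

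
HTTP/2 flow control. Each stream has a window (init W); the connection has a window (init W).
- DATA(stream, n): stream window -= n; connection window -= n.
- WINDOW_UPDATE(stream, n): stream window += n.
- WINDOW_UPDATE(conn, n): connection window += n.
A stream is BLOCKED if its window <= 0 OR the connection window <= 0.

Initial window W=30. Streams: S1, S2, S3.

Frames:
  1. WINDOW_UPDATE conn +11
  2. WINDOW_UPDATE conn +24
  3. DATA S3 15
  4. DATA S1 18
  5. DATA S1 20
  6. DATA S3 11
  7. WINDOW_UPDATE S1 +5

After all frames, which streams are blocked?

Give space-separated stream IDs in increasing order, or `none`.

Answer: S1

Derivation:
Op 1: conn=41 S1=30 S2=30 S3=30 blocked=[]
Op 2: conn=65 S1=30 S2=30 S3=30 blocked=[]
Op 3: conn=50 S1=30 S2=30 S3=15 blocked=[]
Op 4: conn=32 S1=12 S2=30 S3=15 blocked=[]
Op 5: conn=12 S1=-8 S2=30 S3=15 blocked=[1]
Op 6: conn=1 S1=-8 S2=30 S3=4 blocked=[1]
Op 7: conn=1 S1=-3 S2=30 S3=4 blocked=[1]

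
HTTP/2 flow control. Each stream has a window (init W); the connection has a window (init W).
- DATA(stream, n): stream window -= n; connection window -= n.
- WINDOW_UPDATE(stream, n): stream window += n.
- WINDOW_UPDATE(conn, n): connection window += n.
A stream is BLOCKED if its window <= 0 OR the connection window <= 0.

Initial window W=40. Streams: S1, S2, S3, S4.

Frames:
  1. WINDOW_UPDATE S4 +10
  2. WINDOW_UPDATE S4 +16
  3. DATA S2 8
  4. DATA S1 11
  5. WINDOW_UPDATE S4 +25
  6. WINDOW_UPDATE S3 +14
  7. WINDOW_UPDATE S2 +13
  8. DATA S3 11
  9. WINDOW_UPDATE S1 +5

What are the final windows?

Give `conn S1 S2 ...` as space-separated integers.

Op 1: conn=40 S1=40 S2=40 S3=40 S4=50 blocked=[]
Op 2: conn=40 S1=40 S2=40 S3=40 S4=66 blocked=[]
Op 3: conn=32 S1=40 S2=32 S3=40 S4=66 blocked=[]
Op 4: conn=21 S1=29 S2=32 S3=40 S4=66 blocked=[]
Op 5: conn=21 S1=29 S2=32 S3=40 S4=91 blocked=[]
Op 6: conn=21 S1=29 S2=32 S3=54 S4=91 blocked=[]
Op 7: conn=21 S1=29 S2=45 S3=54 S4=91 blocked=[]
Op 8: conn=10 S1=29 S2=45 S3=43 S4=91 blocked=[]
Op 9: conn=10 S1=34 S2=45 S3=43 S4=91 blocked=[]

Answer: 10 34 45 43 91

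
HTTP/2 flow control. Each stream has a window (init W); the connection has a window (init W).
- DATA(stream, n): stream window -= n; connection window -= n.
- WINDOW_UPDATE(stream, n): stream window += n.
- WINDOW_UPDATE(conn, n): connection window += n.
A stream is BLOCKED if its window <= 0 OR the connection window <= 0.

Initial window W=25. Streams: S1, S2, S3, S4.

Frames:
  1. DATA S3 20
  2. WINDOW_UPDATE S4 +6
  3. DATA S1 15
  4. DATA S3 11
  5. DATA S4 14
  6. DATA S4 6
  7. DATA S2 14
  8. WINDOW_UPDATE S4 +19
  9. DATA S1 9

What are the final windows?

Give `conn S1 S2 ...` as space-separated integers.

Op 1: conn=5 S1=25 S2=25 S3=5 S4=25 blocked=[]
Op 2: conn=5 S1=25 S2=25 S3=5 S4=31 blocked=[]
Op 3: conn=-10 S1=10 S2=25 S3=5 S4=31 blocked=[1, 2, 3, 4]
Op 4: conn=-21 S1=10 S2=25 S3=-6 S4=31 blocked=[1, 2, 3, 4]
Op 5: conn=-35 S1=10 S2=25 S3=-6 S4=17 blocked=[1, 2, 3, 4]
Op 6: conn=-41 S1=10 S2=25 S3=-6 S4=11 blocked=[1, 2, 3, 4]
Op 7: conn=-55 S1=10 S2=11 S3=-6 S4=11 blocked=[1, 2, 3, 4]
Op 8: conn=-55 S1=10 S2=11 S3=-6 S4=30 blocked=[1, 2, 3, 4]
Op 9: conn=-64 S1=1 S2=11 S3=-6 S4=30 blocked=[1, 2, 3, 4]

Answer: -64 1 11 -6 30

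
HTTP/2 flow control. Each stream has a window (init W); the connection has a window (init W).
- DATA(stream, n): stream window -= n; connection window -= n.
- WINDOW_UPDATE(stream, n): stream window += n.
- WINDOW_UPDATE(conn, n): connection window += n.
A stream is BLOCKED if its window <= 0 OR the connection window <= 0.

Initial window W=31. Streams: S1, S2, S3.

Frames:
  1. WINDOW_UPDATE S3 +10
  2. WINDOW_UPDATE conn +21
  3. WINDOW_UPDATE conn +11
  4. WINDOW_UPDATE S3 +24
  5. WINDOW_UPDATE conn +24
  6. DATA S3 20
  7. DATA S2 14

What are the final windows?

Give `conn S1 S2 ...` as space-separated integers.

Answer: 53 31 17 45

Derivation:
Op 1: conn=31 S1=31 S2=31 S3=41 blocked=[]
Op 2: conn=52 S1=31 S2=31 S3=41 blocked=[]
Op 3: conn=63 S1=31 S2=31 S3=41 blocked=[]
Op 4: conn=63 S1=31 S2=31 S3=65 blocked=[]
Op 5: conn=87 S1=31 S2=31 S3=65 blocked=[]
Op 6: conn=67 S1=31 S2=31 S3=45 blocked=[]
Op 7: conn=53 S1=31 S2=17 S3=45 blocked=[]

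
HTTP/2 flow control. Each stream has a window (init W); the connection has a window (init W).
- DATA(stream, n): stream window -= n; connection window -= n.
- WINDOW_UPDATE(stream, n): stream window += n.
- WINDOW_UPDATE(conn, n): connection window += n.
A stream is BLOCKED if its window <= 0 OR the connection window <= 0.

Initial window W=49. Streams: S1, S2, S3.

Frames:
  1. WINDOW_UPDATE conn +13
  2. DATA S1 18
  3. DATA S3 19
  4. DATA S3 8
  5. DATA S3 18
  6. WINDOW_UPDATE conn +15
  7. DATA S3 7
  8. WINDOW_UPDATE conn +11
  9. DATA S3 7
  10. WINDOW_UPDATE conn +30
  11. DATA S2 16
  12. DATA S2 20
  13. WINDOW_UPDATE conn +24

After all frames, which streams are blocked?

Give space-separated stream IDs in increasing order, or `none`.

Answer: S3

Derivation:
Op 1: conn=62 S1=49 S2=49 S3=49 blocked=[]
Op 2: conn=44 S1=31 S2=49 S3=49 blocked=[]
Op 3: conn=25 S1=31 S2=49 S3=30 blocked=[]
Op 4: conn=17 S1=31 S2=49 S3=22 blocked=[]
Op 5: conn=-1 S1=31 S2=49 S3=4 blocked=[1, 2, 3]
Op 6: conn=14 S1=31 S2=49 S3=4 blocked=[]
Op 7: conn=7 S1=31 S2=49 S3=-3 blocked=[3]
Op 8: conn=18 S1=31 S2=49 S3=-3 blocked=[3]
Op 9: conn=11 S1=31 S2=49 S3=-10 blocked=[3]
Op 10: conn=41 S1=31 S2=49 S3=-10 blocked=[3]
Op 11: conn=25 S1=31 S2=33 S3=-10 blocked=[3]
Op 12: conn=5 S1=31 S2=13 S3=-10 blocked=[3]
Op 13: conn=29 S1=31 S2=13 S3=-10 blocked=[3]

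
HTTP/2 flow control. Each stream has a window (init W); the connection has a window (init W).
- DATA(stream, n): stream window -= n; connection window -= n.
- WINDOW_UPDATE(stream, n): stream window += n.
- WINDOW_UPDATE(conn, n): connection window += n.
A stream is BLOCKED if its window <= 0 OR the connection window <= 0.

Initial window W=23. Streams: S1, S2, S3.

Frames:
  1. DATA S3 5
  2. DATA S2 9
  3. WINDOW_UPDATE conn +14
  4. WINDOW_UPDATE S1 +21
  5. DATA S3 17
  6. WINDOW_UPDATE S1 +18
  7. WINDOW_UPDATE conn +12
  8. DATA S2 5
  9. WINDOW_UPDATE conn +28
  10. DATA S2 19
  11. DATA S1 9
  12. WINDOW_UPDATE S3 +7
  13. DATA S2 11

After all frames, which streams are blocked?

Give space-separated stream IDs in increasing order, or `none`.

Answer: S2

Derivation:
Op 1: conn=18 S1=23 S2=23 S3=18 blocked=[]
Op 2: conn=9 S1=23 S2=14 S3=18 blocked=[]
Op 3: conn=23 S1=23 S2=14 S3=18 blocked=[]
Op 4: conn=23 S1=44 S2=14 S3=18 blocked=[]
Op 5: conn=6 S1=44 S2=14 S3=1 blocked=[]
Op 6: conn=6 S1=62 S2=14 S3=1 blocked=[]
Op 7: conn=18 S1=62 S2=14 S3=1 blocked=[]
Op 8: conn=13 S1=62 S2=9 S3=1 blocked=[]
Op 9: conn=41 S1=62 S2=9 S3=1 blocked=[]
Op 10: conn=22 S1=62 S2=-10 S3=1 blocked=[2]
Op 11: conn=13 S1=53 S2=-10 S3=1 blocked=[2]
Op 12: conn=13 S1=53 S2=-10 S3=8 blocked=[2]
Op 13: conn=2 S1=53 S2=-21 S3=8 blocked=[2]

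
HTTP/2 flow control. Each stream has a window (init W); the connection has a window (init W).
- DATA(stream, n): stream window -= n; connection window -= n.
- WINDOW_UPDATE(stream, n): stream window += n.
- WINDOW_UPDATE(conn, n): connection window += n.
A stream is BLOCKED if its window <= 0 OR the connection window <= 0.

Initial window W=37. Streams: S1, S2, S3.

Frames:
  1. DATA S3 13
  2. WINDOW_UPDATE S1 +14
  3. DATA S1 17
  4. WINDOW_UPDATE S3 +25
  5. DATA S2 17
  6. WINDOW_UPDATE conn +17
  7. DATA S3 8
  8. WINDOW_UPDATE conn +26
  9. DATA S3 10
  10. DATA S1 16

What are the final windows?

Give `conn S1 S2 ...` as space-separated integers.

Answer: -1 18 20 31

Derivation:
Op 1: conn=24 S1=37 S2=37 S3=24 blocked=[]
Op 2: conn=24 S1=51 S2=37 S3=24 blocked=[]
Op 3: conn=7 S1=34 S2=37 S3=24 blocked=[]
Op 4: conn=7 S1=34 S2=37 S3=49 blocked=[]
Op 5: conn=-10 S1=34 S2=20 S3=49 blocked=[1, 2, 3]
Op 6: conn=7 S1=34 S2=20 S3=49 blocked=[]
Op 7: conn=-1 S1=34 S2=20 S3=41 blocked=[1, 2, 3]
Op 8: conn=25 S1=34 S2=20 S3=41 blocked=[]
Op 9: conn=15 S1=34 S2=20 S3=31 blocked=[]
Op 10: conn=-1 S1=18 S2=20 S3=31 blocked=[1, 2, 3]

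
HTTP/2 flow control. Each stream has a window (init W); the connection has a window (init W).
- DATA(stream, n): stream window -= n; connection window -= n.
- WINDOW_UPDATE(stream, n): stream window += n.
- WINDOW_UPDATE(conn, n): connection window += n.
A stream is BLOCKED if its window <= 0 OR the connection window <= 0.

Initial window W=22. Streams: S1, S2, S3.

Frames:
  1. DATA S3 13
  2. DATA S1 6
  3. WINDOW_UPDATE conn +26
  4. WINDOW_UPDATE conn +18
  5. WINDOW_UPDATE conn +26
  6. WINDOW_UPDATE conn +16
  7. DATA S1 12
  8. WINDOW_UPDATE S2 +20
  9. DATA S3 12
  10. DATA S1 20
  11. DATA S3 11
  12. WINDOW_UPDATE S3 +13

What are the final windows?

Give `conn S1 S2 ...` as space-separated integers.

Op 1: conn=9 S1=22 S2=22 S3=9 blocked=[]
Op 2: conn=3 S1=16 S2=22 S3=9 blocked=[]
Op 3: conn=29 S1=16 S2=22 S3=9 blocked=[]
Op 4: conn=47 S1=16 S2=22 S3=9 blocked=[]
Op 5: conn=73 S1=16 S2=22 S3=9 blocked=[]
Op 6: conn=89 S1=16 S2=22 S3=9 blocked=[]
Op 7: conn=77 S1=4 S2=22 S3=9 blocked=[]
Op 8: conn=77 S1=4 S2=42 S3=9 blocked=[]
Op 9: conn=65 S1=4 S2=42 S3=-3 blocked=[3]
Op 10: conn=45 S1=-16 S2=42 S3=-3 blocked=[1, 3]
Op 11: conn=34 S1=-16 S2=42 S3=-14 blocked=[1, 3]
Op 12: conn=34 S1=-16 S2=42 S3=-1 blocked=[1, 3]

Answer: 34 -16 42 -1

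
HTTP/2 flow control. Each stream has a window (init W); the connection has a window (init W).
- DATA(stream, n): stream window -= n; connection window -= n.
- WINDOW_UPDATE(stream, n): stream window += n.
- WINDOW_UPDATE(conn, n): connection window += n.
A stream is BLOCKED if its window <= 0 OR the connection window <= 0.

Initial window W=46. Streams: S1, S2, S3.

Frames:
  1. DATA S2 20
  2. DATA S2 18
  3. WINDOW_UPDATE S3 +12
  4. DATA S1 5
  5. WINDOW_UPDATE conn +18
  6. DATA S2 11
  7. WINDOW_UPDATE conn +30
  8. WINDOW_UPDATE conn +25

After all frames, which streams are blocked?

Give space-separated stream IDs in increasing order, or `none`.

Op 1: conn=26 S1=46 S2=26 S3=46 blocked=[]
Op 2: conn=8 S1=46 S2=8 S3=46 blocked=[]
Op 3: conn=8 S1=46 S2=8 S3=58 blocked=[]
Op 4: conn=3 S1=41 S2=8 S3=58 blocked=[]
Op 5: conn=21 S1=41 S2=8 S3=58 blocked=[]
Op 6: conn=10 S1=41 S2=-3 S3=58 blocked=[2]
Op 7: conn=40 S1=41 S2=-3 S3=58 blocked=[2]
Op 8: conn=65 S1=41 S2=-3 S3=58 blocked=[2]

Answer: S2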